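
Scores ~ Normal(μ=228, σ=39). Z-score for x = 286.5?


z = (x - μ)/σ = (286.5 - 228)/39 = 1.5

z = 1.5


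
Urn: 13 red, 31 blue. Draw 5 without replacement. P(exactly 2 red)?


Hypergeometric: C(13,2)×C(31,3)/C(44,5)
= 78×4495/1086008 = 175305/543004

P(X=2) = 175305/543004 ≈ 32.28%


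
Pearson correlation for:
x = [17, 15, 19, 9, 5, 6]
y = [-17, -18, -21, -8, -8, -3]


n=6, Σx=71, Σy=-75, Σxy=-1088, Σx²=1017, Σy²=1191
r = (6×(-1088) - 71×(-75))/√((6×1017 - 71²)(6×1191 - (-75)²))
= -1203/√(1061×1521) = -1203/√1613781 ≈ -1203/1270.3468 ≈ -0.9470

r ≈ -0.9470


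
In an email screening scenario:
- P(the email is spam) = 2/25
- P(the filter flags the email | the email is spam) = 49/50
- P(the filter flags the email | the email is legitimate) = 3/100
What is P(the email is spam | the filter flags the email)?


Using Bayes' theorem:
P(A|B) = P(B|A)·P(A) / P(B)

P(the filter flags the email) = 49/50 × 2/25 + 3/100 × 23/25
= 49/625 + 69/2500 = 53/500

P(the email is spam|the filter flags the email) = (49/625) / (53/500) = 196/265

P(the email is spam|the filter flags the email) = 196/265 ≈ 73.96%


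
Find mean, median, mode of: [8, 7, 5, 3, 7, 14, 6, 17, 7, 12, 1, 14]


Sorted: [1, 3, 5, 6, 7, 7, 7, 8, 12, 14, 14, 17]
Mean = 101/12
Median = 7
Freq: {8: 1, 7: 3, 5: 1, 3: 1, 14: 2, 6: 1, 17: 1, 12: 1, 1: 1}
Mode: [7]

Mean=101/12, Median=7, Mode=7


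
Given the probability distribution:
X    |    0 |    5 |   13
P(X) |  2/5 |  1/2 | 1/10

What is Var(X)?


E[X] = 19/5
E[X²] = 147/5
Var(X) = E[X²] - (E[X])² = 147/5 - 361/25 = 374/25

Var(X) = 374/25 ≈ 14.9600


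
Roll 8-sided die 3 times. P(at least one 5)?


P(no 5)^3 = (7/8)^3 = 343/512
P(≥1) = 1 - 343/512 = 169/512

P = 169/512 ≈ 33.01%


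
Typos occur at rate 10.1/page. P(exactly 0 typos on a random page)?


Poisson(λ=10.1): P(X=0) = e^(-λ)×λ^k/k!
= e^(-10.1) × 10.1^0 / 0!
≈ 4.107955523e-05 × 1 / 1 ≈ 0.000041

P(X=0) ≈ 0.000041 ≈ 0.00%


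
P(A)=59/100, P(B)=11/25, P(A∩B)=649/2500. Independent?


P(A)×P(B) = 649/2500
P(A∩B) = 649/2500
Equal ✓ → Independent

Yes, independent


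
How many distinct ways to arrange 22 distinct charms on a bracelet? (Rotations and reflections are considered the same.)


Free circular arrangements: rotations and reflections both identified.
(n-1)!/2 = 21!/2 = 51090942171709440000/2 = 25545471085854720000

25545471085854720000


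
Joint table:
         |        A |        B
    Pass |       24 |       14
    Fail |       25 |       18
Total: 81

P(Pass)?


P(Pass) = (24+14)/81 = 38/81

P(Pass) = 38/81 ≈ 46.91%


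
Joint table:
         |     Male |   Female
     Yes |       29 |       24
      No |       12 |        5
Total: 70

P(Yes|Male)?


P(Yes|Male) = 29/(29+12) = 29/41

P = 29/41 ≈ 70.73%


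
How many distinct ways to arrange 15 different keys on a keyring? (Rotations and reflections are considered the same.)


Free circular arrangements: rotations and reflections both identified.
(n-1)!/2 = 14!/2 = 87178291200/2 = 43589145600

43589145600


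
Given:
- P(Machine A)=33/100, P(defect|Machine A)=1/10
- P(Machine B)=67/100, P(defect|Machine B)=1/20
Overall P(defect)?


P(B) = Σ P(B|Aᵢ)×P(Aᵢ)
  1/10×33/100 = 33/1000
  1/20×67/100 = 67/2000
Sum = 133/2000

P(defect) = 133/2000 ≈ 6.65%


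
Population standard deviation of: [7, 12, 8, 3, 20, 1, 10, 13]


Mean = 74/8 = 37/4
  (7-37/4)²=81/16
  (12-37/4)²=121/16
  (8-37/4)²=25/16
  (3-37/4)²=625/16
  (20-37/4)²=1849/16
  (1-37/4)²=1089/16
  (10-37/4)²=9/16
  (13-37/4)²=225/16
Σ(x-μ)² = 503/2
σ² = (503/2)/8 = 503/16

σ = √(503/16) ≈ 5.6069


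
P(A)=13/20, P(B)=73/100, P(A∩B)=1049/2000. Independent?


P(A)×P(B) = 949/2000
P(A∩B) = 1049/2000
Not equal → NOT independent

No, not independent


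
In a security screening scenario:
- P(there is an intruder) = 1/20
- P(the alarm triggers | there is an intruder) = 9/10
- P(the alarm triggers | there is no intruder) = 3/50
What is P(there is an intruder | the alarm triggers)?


Using Bayes' theorem:
P(A|B) = P(B|A)·P(A) / P(B)

P(the alarm triggers) = 9/10 × 1/20 + 3/50 × 19/20
= 9/200 + 57/1000 = 51/500

P(there is an intruder|the alarm triggers) = (9/200) / (51/500) = 15/34

P(there is an intruder|the alarm triggers) = 15/34 ≈ 44.12%


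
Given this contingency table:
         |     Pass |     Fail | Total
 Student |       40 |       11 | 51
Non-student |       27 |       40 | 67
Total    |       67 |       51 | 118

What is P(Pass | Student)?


P(Pass | Student) = 40/(40+11) = 40/51

P(Pass|Student) = 40/51 ≈ 78.43%


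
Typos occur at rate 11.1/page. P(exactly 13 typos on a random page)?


Poisson(λ=11.1): P(X=13) = e^(-λ)×λ^k/k!
= e^(-11.1) × 11.1^13 / 13!
≈ 1.511232382e-05 × 3.8832801626e+13 / 6227020800 ≈ 0.094243

P(X=13) ≈ 0.094243 ≈ 9.42%


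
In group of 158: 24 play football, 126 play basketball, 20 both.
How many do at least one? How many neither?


|A∪B| = 24+126-20 = 130
Neither = 158-130 = 28

At least one: 130; Neither: 28


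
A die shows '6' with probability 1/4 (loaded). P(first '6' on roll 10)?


Geometric: P(X=10) = (1-p)^(k-1)×p = (3/4)^9×1/4 = 19683/1048576

P(X=10) = 19683/1048576 ≈ 1.88%


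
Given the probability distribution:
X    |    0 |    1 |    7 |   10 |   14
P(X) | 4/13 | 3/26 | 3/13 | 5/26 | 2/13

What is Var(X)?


E[X] = 151/26
E[X²] = 1581/26
Var(X) = E[X²] - (E[X])² = 1581/26 - 22801/676 = 18305/676

Var(X) = 18305/676 ≈ 27.0784


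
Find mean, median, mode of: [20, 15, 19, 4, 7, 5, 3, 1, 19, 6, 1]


Sorted: [1, 1, 3, 4, 5, 6, 7, 15, 19, 19, 20]
Mean = 100/11
Median = 6
Freq: {20: 1, 15: 1, 19: 2, 4: 1, 7: 1, 5: 1, 3: 1, 1: 2, 6: 1}
Mode: [1, 19]

Mean=100/11, Median=6, Mode=[1, 19]


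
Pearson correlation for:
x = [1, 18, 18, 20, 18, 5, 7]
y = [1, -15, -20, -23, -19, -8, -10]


n=7, Σx=87, Σy=-94, Σxy=-1541, Σx²=1447, Σy²=1680
r = (7×(-1541) - 87×(-94))/√((7×1447 - 87²)(7×1680 - (-94)²))
= -2609/√(2560×2924) = -2609/√7485440 ≈ -2609/2735.9532 ≈ -0.9536

r ≈ -0.9536


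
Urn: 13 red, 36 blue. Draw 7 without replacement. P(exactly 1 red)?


Hypergeometric: C(13,1)×C(36,6)/C(49,7)
= 13×1947792/85900584 = 13702/46483

P(X=1) = 13702/46483 ≈ 29.48%


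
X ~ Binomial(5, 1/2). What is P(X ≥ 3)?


P(X ≥ 3) = Σ P(X=i) for i=3..5
P(X=3) = 5/16
P(X=4) = 5/32
P(X=5) = 1/32
Sum = 1/2

P(X ≥ 3) = 1/2 ≈ 50.00%


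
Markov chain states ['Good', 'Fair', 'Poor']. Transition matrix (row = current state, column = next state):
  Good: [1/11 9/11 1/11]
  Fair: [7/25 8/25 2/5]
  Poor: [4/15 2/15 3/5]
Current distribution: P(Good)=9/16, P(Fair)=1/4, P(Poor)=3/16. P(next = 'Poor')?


P(next=Poor) = Σᵢ P(now=i)×P(i→Poor)
= 9/16×1/11 + 1/4×2/5 + 3/16×3/5
= 9/176 + 1/10 + 9/80 = 29/110

P = 29/110 ≈ 0.2636


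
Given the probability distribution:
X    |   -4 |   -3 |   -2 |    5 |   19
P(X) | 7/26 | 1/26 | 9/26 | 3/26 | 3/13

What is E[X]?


E[X] = Σ x·P(X=x)
= (-4)×(7/26) + (-3)×(1/26) + (-2)×(9/26) + (5)×(3/26) + (19)×(3/13)
= 40/13

E[X] = 40/13


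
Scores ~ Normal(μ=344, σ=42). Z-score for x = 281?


z = (x - μ)/σ = (281 - 344)/42 = -1.5

z = -1.5


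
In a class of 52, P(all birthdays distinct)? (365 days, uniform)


P(all different) = Π(365-i)/365 for i=0..51
= (365/365)×(364/365)×...×(314/365)
= 0.021995

P ≈ 0.0220 ≈ 2.20%


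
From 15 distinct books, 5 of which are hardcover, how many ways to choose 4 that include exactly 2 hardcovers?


Choose 2 of the 5 hardcovers and 2 of the other 10 books:
C(5,2)×C(10,2) = 10×45 = 450

450


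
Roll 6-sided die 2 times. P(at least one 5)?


P(no 5)^2 = (5/6)^2 = 25/36
P(≥1) = 1 - 25/36 = 11/36

P = 11/36 ≈ 30.56%


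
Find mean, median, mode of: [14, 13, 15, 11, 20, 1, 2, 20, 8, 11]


Sorted: [1, 2, 8, 11, 11, 13, 14, 15, 20, 20]
Mean = 115/10 = 23/2
Median = 12
Freq: {14: 1, 13: 1, 15: 1, 11: 2, 20: 2, 1: 1, 2: 1, 8: 1}
Mode: [11, 20]

Mean=23/2, Median=12, Mode=[11, 20]


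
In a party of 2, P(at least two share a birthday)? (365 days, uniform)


P(all different) = Π(365-i)/365 for i=0..1
= 0.997260
P(match) = 1 - 0.997260 = 0.002740

P ≈ 0.0027 ≈ 0.27%


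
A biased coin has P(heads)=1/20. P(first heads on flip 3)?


Geometric: P(X=3) = (1-p)^(k-1)×p = (19/20)^2×1/20 = 361/8000

P(X=3) = 361/8000 ≈ 4.51%


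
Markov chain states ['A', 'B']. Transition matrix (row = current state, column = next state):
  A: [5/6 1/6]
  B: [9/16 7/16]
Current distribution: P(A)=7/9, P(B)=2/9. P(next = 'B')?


P(next=B) = Σᵢ P(now=i)×P(i→B)
= 7/9×1/6 + 2/9×7/16
= 7/54 + 7/72 = 49/216

P = 49/216 ≈ 0.2269


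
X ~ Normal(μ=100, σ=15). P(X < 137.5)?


z = (137.5-100)/15 = 2.5
P(Z < 2.5) = 0.9938

P(X < 137.5) ≈ 0.9938


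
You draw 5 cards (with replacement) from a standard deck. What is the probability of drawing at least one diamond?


P(not a diamond) = 39/52 = 3/4
P(none in 5 draws) = (3/4)^5 = 243/1024
P(≥1 diamond) = 1 - 243/1024 = 781/1024

P = 781/1024 ≈ 76.27%


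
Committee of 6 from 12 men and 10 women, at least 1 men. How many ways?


Count by #men:
  1M,5W: C(12,1)×C(10,5)=3024
  2M,4W: C(12,2)×C(10,4)=13860
  3M,3W: C(12,3)×C(10,3)=26400
  4M,2W: C(12,4)×C(10,2)=22275
  5M,1W: C(12,5)×C(10,1)=7920
  6M,0W: C(12,6)×C(10,0)=924
Total = 74403

74403


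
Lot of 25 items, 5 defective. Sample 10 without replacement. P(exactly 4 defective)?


Hypergeometric: C(5,4)×C(20,6)/C(25,10)
= 5×38760/3268760 = 15/253

P(X=4) = 15/253 ≈ 5.93%


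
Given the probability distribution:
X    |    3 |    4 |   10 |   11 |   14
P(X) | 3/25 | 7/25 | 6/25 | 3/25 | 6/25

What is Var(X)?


E[X] = 214/25
E[X²] = 2278/25
Var(X) = E[X²] - (E[X])² = 2278/25 - 45796/625 = 11154/625

Var(X) = 11154/625 ≈ 17.8464


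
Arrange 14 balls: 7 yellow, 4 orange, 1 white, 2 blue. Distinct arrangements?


14!/(7!×4!×1!×2!) = 360360

360360


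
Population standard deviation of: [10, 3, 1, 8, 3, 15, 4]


Mean = 44/7
  (10-44/7)²=676/49
  (3-44/7)²=529/49
  (1-44/7)²=1369/49
  (8-44/7)²=144/49
  (3-44/7)²=529/49
  (15-44/7)²=3721/49
  (4-44/7)²=256/49
Σ(x-μ)² = 1032/7
σ² = (1032/7)/7 = 1032/49

σ = √(1032/49) ≈ 4.5893


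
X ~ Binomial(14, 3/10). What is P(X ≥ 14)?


P(X ≥ 14) = Σ P(X=i) for i=14..14
P(X=14) = 4782969/100000000000000
Sum = 4782969/100000000000000

P(X ≥ 14) = 4782969/100000000000000 ≈ 0.00%


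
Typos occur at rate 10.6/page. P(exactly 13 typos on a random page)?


Poisson(λ=10.6): P(X=13) = e^(-λ)×λ^k/k!
= e^(-10.6) × 10.6^13 / 13!
≈ 2.491600973e-05 × 2.13292826015e+13 / 6227020800 ≈ 0.085344

P(X=13) ≈ 0.085344 ≈ 8.53%


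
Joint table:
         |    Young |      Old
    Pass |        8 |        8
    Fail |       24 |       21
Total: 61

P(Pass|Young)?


P(Pass|Young) = 8/(8+24) = 8/32 = 1/4

P = 1/4 ≈ 25.00%


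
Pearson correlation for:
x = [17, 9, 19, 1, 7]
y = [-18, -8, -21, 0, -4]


n=5, Σx=53, Σy=-51, Σxy=-805, Σx²=781, Σy²=845
r = (5×(-805) - 53×(-51))/√((5×781 - 53²)(5×845 - (-51)²))
= -1322/√(1096×1624) = -1322/√1779904 ≈ -1322/1334.1304 ≈ -0.9909

r ≈ -0.9909


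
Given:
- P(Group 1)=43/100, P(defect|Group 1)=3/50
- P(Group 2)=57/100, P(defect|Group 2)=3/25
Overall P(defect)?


P(B) = Σ P(B|Aᵢ)×P(Aᵢ)
  3/50×43/100 = 129/5000
  3/25×57/100 = 171/2500
Sum = 471/5000

P(defect) = 471/5000 ≈ 9.42%


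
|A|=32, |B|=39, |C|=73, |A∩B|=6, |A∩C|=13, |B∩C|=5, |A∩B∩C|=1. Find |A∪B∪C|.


|A∪B∪C| = 32+39+73-6-13-5+1 = 121

|A∪B∪C| = 121


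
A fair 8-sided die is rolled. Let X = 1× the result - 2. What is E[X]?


E[die] = (1+8)/2 = 9/2
E[X] = 1×9/2 - 2 = 5/2

E[X] = 5/2


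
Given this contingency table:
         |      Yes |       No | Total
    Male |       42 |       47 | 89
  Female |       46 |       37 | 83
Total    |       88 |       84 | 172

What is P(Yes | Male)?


P(Yes | Male) = 42/(42+47) = 42/89

P(Yes|Male) = 42/89 ≈ 47.19%


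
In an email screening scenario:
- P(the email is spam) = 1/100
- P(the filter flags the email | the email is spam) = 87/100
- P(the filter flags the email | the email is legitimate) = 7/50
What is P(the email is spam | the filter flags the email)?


Using Bayes' theorem:
P(A|B) = P(B|A)·P(A) / P(B)

P(the filter flags the email) = 87/100 × 1/100 + 7/50 × 99/100
= 87/10000 + 693/5000 = 1473/10000

P(the email is spam|the filter flags the email) = (87/10000) / (1473/10000) = 29/491

P(the email is spam|the filter flags the email) = 29/491 ≈ 5.91%


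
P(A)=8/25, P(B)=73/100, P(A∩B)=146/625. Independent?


P(A)×P(B) = 146/625
P(A∩B) = 146/625
Equal ✓ → Independent

Yes, independent


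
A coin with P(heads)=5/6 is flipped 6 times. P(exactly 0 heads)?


Binomial: P(X=0) = C(6,0)×p^0×(1-p)^6
= 1 × 1 × 1/46656 = 1/46656

P(X=0) = 1/46656 ≈ 0.00%


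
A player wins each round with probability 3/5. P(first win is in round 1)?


Geometric: P(X=1) = (1-p)^(k-1)×p = (2/5)^0×3/5 = 3/5

P(X=1) = 3/5 ≈ 60.00%


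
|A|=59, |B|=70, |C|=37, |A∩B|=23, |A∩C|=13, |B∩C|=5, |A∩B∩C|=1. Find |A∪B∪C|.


|A∪B∪C| = 59+70+37-23-13-5+1 = 126

|A∪B∪C| = 126


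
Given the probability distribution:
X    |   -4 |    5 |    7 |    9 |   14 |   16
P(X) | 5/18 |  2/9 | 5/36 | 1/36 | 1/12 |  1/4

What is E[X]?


E[X] = Σ x·P(X=x)
= (-4)×(5/18) + (5)×(2/9) + (7)×(5/36) + (9)×(1/36) + (14)×(1/12) + (16)×(1/4)
= 115/18

E[X] = 115/18


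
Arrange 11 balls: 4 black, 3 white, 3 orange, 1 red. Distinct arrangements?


11!/(4!×3!×3!×1!) = 46200

46200


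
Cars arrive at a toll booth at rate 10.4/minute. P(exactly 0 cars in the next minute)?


Poisson(λ=10.4): P(X=0) = e^(-λ)×λ^k/k!
= e^(-10.4) × 10.4^0 / 0!
≈ 3.043248301e-05 × 1 / 1 ≈ 0.000030

P(X=0) ≈ 0.000030 ≈ 0.00%


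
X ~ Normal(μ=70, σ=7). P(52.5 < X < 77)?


z₁=(52.5-70)/7=-2.5, z₂=(77-70)/7=1.0
P = Φ(1.0) - Φ(-2.5) = 0.841345 - 0.006210 = 0.835135 ≈ 0.8351

P(52.5 < X < 77) ≈ 0.8351


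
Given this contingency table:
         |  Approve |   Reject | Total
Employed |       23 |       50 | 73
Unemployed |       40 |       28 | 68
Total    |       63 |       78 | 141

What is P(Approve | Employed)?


P(Approve | Employed) = 23/(23+50) = 23/73

P(Approve|Employed) = 23/73 ≈ 31.51%


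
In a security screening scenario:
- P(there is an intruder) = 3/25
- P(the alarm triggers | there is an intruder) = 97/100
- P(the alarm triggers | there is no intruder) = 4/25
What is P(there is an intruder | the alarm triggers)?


Using Bayes' theorem:
P(A|B) = P(B|A)·P(A) / P(B)

P(the alarm triggers) = 97/100 × 3/25 + 4/25 × 22/25
= 291/2500 + 88/625 = 643/2500

P(there is an intruder|the alarm triggers) = (291/2500) / (643/2500) = 291/643

P(there is an intruder|the alarm triggers) = 291/643 ≈ 45.26%


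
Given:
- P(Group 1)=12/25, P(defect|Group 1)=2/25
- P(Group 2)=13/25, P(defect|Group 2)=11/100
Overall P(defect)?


P(B) = Σ P(B|Aᵢ)×P(Aᵢ)
  2/25×12/25 = 24/625
  11/100×13/25 = 143/2500
Sum = 239/2500

P(defect) = 239/2500 ≈ 9.56%


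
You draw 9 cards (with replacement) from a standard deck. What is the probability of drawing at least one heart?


P(not a heart) = 39/52 = 3/4
P(none in 9 draws) = (3/4)^9 = 19683/262144
P(≥1 heart) = 1 - 19683/262144 = 242461/262144

P = 242461/262144 ≈ 92.49%


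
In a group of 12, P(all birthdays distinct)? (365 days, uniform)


P(all different) = Π(365-i)/365 for i=0..11
= (365/365)×(364/365)×...×(354/365)
= 0.832975

P ≈ 0.8330 ≈ 83.30%


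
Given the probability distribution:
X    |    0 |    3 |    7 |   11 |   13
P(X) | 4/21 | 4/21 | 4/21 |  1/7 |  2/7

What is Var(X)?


E[X] = 151/21
E[X²] = 1609/21
Var(X) = E[X²] - (E[X])² = 1609/21 - 22801/441 = 10988/441

Var(X) = 10988/441 ≈ 24.9161


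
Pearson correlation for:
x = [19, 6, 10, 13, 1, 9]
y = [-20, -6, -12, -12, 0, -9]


n=6, Σx=58, Σy=-59, Σxy=-773, Σx²=748, Σy²=805
r = (6×(-773) - 58×(-59))/√((6×748 - 58²)(6×805 - (-59)²))
= -1216/√(1124×1349) = -1216/√1516276 ≈ -1216/1231.3716 ≈ -0.9875

r ≈ -0.9875


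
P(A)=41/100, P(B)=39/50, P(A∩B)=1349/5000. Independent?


P(A)×P(B) = 1599/5000
P(A∩B) = 1349/5000
Not equal → NOT independent

No, not independent


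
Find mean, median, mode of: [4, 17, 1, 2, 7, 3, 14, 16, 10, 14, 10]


Sorted: [1, 2, 3, 4, 7, 10, 10, 14, 14, 16, 17]
Mean = 98/11
Median = 10
Freq: {4: 1, 17: 1, 1: 1, 2: 1, 7: 1, 3: 1, 14: 2, 16: 1, 10: 2}
Mode: [10, 14]

Mean=98/11, Median=10, Mode=[10, 14]


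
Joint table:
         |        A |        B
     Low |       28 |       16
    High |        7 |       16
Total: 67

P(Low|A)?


P(Low|A) = 28/(28+7) = 28/35 = 4/5

P = 4/5 ≈ 80.00%


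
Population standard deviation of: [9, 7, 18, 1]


Mean = 35/4
  (9-35/4)²=1/16
  (7-35/4)²=49/16
  (18-35/4)²=1369/16
  (1-35/4)²=961/16
Σ(x-μ)² = 595/4
σ² = (595/4)/4 = 595/16

σ = √(595/16) ≈ 6.0982


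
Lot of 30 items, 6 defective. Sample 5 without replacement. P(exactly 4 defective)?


Hypergeometric: C(6,4)×C(24,1)/C(30,5)
= 15×24/142506 = 20/7917

P(X=4) = 20/7917 ≈ 0.25%


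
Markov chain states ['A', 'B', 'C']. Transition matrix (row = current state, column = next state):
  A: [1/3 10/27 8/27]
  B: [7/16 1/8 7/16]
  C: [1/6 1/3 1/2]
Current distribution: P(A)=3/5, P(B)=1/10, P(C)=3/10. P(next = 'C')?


P(next=C) = Σᵢ P(now=i)×P(i→C)
= 3/5×8/27 + 1/10×7/16 + 3/10×1/2
= 8/45 + 7/160 + 3/20 = 107/288

P = 107/288 ≈ 0.3715


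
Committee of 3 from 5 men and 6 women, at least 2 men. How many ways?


Count by #men:
  2M,1W: C(5,2)×C(6,1)=60
  3M,0W: C(5,3)×C(6,0)=10
Total = 70

70


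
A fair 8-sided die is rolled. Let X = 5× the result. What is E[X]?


E[die] = (1+8)/2 = 9/2
E[X] = 5 × 9/2 = 45/2

E[X] = 45/2


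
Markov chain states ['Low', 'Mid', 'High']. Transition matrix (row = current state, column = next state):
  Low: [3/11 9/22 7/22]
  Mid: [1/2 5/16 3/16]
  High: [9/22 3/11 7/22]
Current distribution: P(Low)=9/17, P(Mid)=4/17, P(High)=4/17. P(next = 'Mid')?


P(next=Mid) = Σᵢ P(now=i)×P(i→Mid)
= 9/17×9/22 + 4/17×5/16 + 4/17×3/11
= 81/374 + 5/68 + 12/187 = 265/748

P = 265/748 ≈ 0.3543


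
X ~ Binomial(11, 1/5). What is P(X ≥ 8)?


P(X ≥ 8) = Σ P(X=i) for i=8..11
P(X=8) = 2112/9765625
P(X=9) = 176/9765625
P(X=10) = 44/48828125
P(X=11) = 1/48828125
Sum = 2297/9765625

P(X ≥ 8) = 2297/9765625 ≈ 0.02%


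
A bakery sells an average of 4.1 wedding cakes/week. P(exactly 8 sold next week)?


Poisson(λ=4.1): P(X=8) = e^(-λ)×λ^k/k!
= e^(-4.1) × 4.1^8 / 8!
≈ 0.0165726754 × 79849.2522912 / 40320 ≈ 0.032820

P(X=8) ≈ 0.032820 ≈ 3.28%


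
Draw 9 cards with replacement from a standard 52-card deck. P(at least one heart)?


P(not a heart) = 39/52 = 3/4
P(none in 9 draws) = (3/4)^9 = 19683/262144
P(≥1 heart) = 1 - 19683/262144 = 242461/262144

P = 242461/262144 ≈ 92.49%


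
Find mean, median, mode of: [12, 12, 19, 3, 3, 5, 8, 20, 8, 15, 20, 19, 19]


Sorted: [3, 3, 5, 8, 8, 12, 12, 15, 19, 19, 19, 20, 20]
Mean = 163/13
Median = 12
Freq: {12: 2, 19: 3, 3: 2, 5: 1, 8: 2, 20: 2, 15: 1}
Mode: [19]

Mean=163/13, Median=12, Mode=19


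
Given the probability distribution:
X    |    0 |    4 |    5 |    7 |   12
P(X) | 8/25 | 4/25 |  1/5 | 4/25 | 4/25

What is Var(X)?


E[X] = 117/25
E[X²] = 961/25
Var(X) = E[X²] - (E[X])² = 961/25 - 13689/625 = 10336/625

Var(X) = 10336/625 ≈ 16.5376


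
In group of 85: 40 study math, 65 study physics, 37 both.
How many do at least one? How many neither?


|A∪B| = 40+65-37 = 68
Neither = 85-68 = 17

At least one: 68; Neither: 17


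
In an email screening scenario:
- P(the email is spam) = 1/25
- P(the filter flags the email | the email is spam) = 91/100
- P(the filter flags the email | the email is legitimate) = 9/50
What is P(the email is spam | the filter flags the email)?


Using Bayes' theorem:
P(A|B) = P(B|A)·P(A) / P(B)

P(the filter flags the email) = 91/100 × 1/25 + 9/50 × 24/25
= 91/2500 + 108/625 = 523/2500

P(the email is spam|the filter flags the email) = (91/2500) / (523/2500) = 91/523

P(the email is spam|the filter flags the email) = 91/523 ≈ 17.40%


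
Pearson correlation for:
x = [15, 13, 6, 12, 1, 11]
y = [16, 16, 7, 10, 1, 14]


n=6, Σx=58, Σy=64, Σxy=765, Σx²=696, Σy²=858
r = (6×765 - 58×64)/√((6×696 - 58²)(6×858 - 64²))
= 878/√(812×1052) = 878/√854224 ≈ 878/924.2424 ≈ 0.9500

r ≈ 0.9500


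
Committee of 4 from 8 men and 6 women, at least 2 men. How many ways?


Count by #men:
  2M,2W: C(8,2)×C(6,2)=420
  3M,1W: C(8,3)×C(6,1)=336
  4M,0W: C(8,4)×C(6,0)=70
Total = 826

826


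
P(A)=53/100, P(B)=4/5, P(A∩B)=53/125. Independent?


P(A)×P(B) = 53/125
P(A∩B) = 53/125
Equal ✓ → Independent

Yes, independent


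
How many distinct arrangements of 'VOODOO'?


Letters: 6, freq: {'V': 1, 'O': 4, 'D': 1}
6!/(1!×4!×1!) = 720/24 = 30

30


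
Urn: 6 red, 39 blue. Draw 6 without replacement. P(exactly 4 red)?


Hypergeometric: C(6,4)×C(39,2)/C(45,6)
= 15×741/8145060 = 741/543004

P(X=4) = 741/543004 ≈ 0.14%


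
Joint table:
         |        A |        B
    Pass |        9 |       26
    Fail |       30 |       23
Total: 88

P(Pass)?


P(Pass) = (9+26)/88 = 35/88

P(Pass) = 35/88 ≈ 39.77%


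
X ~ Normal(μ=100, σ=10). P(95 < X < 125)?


z₁=(95-100)/10=-0.5, z₂=(125-100)/10=2.5
P = Φ(2.5) - Φ(-0.5) = 0.993790 - 0.308538 = 0.685252 ≈ 0.6853

P(95 < X < 125) ≈ 0.6853


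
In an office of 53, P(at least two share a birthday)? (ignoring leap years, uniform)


P(all different) = Π(365-i)/365 for i=0..52
= 0.018862
P(match) = 1 - 0.018862 = 0.981138

P ≈ 0.9811 ≈ 98.11%


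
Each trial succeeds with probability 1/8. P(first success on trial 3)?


Geometric: P(X=3) = (1-p)^(k-1)×p = (7/8)^2×1/8 = 49/512

P(X=3) = 49/512 ≈ 9.57%


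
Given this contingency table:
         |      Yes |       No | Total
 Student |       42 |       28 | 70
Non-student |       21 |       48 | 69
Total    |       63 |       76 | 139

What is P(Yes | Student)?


P(Yes | Student) = 42/(42+28) = 42/70 = 3/5

P(Yes|Student) = 3/5 ≈ 60.00%


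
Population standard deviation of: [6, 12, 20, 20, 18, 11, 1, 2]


Mean = 90/8 = 45/4
  (6-45/4)²=441/16
  (12-45/4)²=9/16
  (20-45/4)²=1225/16
  (20-45/4)²=1225/16
  (18-45/4)²=729/16
  (11-45/4)²=1/16
  (1-45/4)²=1681/16
  (2-45/4)²=1369/16
Σ(x-μ)² = 835/2
σ² = (835/2)/8 = 835/16

σ = √(835/16) ≈ 7.2241


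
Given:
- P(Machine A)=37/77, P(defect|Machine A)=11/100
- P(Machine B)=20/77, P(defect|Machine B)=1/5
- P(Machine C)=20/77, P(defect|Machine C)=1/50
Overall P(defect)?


P(B) = Σ P(B|Aᵢ)×P(Aᵢ)
  11/100×37/77 = 37/700
  1/5×20/77 = 4/77
  1/50×20/77 = 2/385
Sum = 11/100

P(defect) = 11/100 ≈ 11.00%


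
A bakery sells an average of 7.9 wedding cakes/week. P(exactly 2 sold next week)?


Poisson(λ=7.9): P(X=2) = e^(-λ)×λ^k/k!
= e^(-7.9) × 7.9^2 / 2!
≈ 0.0003707435405 × 62.41 / 2 ≈ 0.011569

P(X=2) ≈ 0.011569 ≈ 1.16%


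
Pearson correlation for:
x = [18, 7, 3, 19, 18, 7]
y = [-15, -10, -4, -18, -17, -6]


n=6, Σx=72, Σy=-70, Σxy=-1042, Σx²=1116, Σy²=990
r = (6×(-1042) - 72×(-70))/√((6×1116 - 72²)(6×990 - (-70)²))
= -1212/√(1512×1040) = -1212/√1572480 ≈ -1212/1253.9856 ≈ -0.9665

r ≈ -0.9665


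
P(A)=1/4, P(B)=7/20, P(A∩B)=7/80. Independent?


P(A)×P(B) = 7/80
P(A∩B) = 7/80
Equal ✓ → Independent

Yes, independent


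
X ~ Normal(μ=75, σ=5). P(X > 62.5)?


z = (62.5-75)/5 = -2.5
P(X > 62.5) = 1 - P(Z ≤ -2.5) = 1 - 0.0062 = 0.9938

P(X > 62.5) ≈ 0.9938


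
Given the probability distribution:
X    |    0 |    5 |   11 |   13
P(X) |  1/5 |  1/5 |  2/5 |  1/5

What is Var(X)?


E[X] = 8
E[X²] = 436/5
Var(X) = E[X²] - (E[X])² = 436/5 - 64 = 116/5

Var(X) = 116/5 ≈ 23.2000


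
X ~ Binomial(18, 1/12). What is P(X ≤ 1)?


P(X ≤ 1) = Σ P(X=i) for i=0..1
P(X=0) = 5559917313492231481/26623333280885243904
P(X=1) = 505447028499293771/1479074071160291328
Sum = 14657963826479519359/26623333280885243904

P(X ≤ 1) = 14657963826479519359/26623333280885243904 ≈ 55.06%


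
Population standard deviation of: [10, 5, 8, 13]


Mean = 36/4 = 9
  (10-9)²=1
  (5-9)²=16
  (8-9)²=1
  (13-9)²=16
Σ(x-μ)² = 34
σ² = 34/4 = 17/2

σ = √(17/2) ≈ 2.9155


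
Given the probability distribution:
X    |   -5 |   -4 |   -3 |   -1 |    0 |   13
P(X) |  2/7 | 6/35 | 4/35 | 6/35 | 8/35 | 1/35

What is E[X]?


E[X] = Σ x·P(X=x)
= (-5)×(2/7) + (-4)×(6/35) + (-3)×(4/35) + (-1)×(6/35) + (0)×(8/35) + (13)×(1/35)
= -79/35

E[X] = -79/35


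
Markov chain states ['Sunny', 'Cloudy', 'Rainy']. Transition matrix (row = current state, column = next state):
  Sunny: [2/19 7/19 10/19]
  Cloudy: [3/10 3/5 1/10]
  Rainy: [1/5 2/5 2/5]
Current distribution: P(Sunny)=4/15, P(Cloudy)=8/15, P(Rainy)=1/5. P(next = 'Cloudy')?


P(next=Cloudy) = Σᵢ P(now=i)×P(i→Cloudy)
= 4/15×7/19 + 8/15×3/5 + 1/5×2/5
= 28/285 + 8/25 + 2/25 = 142/285

P = 142/285 ≈ 0.4982


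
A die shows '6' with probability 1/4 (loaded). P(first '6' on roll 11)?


Geometric: P(X=11) = (1-p)^(k-1)×p = (3/4)^10×1/4 = 59049/4194304

P(X=11) = 59049/4194304 ≈ 1.41%


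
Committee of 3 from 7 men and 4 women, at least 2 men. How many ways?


Count by #men:
  2M,1W: C(7,2)×C(4,1)=84
  3M,0W: C(7,3)×C(4,0)=35
Total = 119

119


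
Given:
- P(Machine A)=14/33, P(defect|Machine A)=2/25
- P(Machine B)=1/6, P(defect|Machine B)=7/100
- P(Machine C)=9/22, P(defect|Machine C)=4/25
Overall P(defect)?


P(B) = Σ P(B|Aᵢ)×P(Aᵢ)
  2/25×14/33 = 28/825
  7/100×1/6 = 7/600
  4/25×9/22 = 18/275
Sum = 733/6600

P(defect) = 733/6600 ≈ 11.11%


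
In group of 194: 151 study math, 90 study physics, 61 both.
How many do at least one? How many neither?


|A∪B| = 151+90-61 = 180
Neither = 194-180 = 14

At least one: 180; Neither: 14


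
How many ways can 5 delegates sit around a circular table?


Circular arrangements of 5 distinct objects: fix one position to break rotational symmetry.
(n-1)! = 4! = 24

24


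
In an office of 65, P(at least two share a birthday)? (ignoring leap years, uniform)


P(all different) = Π(365-i)/365 for i=0..64
= 0.002317
P(match) = 1 - 0.002317 = 0.997683

P ≈ 0.9977 ≈ 99.77%


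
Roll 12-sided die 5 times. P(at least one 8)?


P(no 8)^5 = (11/12)^5 = 161051/248832
P(≥1) = 1 - 161051/248832 = 87781/248832

P = 87781/248832 ≈ 35.28%


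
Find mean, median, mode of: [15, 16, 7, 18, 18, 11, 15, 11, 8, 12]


Sorted: [7, 8, 11, 11, 12, 15, 15, 16, 18, 18]
Mean = 131/10
Median = 27/2
Freq: {15: 2, 16: 1, 7: 1, 18: 2, 11: 2, 8: 1, 12: 1}
Mode: [11, 15, 18]

Mean=131/10, Median=27/2, Mode=[11, 15, 18]


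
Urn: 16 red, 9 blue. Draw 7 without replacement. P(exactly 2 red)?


Hypergeometric: C(16,2)×C(9,5)/C(25,7)
= 120×126/480700 = 756/24035

P(X=2) = 756/24035 ≈ 3.15%


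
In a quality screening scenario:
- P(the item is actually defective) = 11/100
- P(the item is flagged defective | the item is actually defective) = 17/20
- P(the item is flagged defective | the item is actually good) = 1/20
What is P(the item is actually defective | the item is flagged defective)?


Using Bayes' theorem:
P(A|B) = P(B|A)·P(A) / P(B)

P(the item is flagged defective) = 17/20 × 11/100 + 1/20 × 89/100
= 187/2000 + 89/2000 = 69/500

P(the item is actually defective|the item is flagged defective) = (187/2000) / (69/500) = 187/276

P(the item is actually defective|the item is flagged defective) = 187/276 ≈ 67.75%


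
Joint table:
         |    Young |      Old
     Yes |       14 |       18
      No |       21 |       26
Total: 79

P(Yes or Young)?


P(Yes∨Young) = P(Yes) + P(Young) - P(Yes∧Young)
= (32 + 35 - 14)/79 = 53/79

P = 53/79 ≈ 67.09%


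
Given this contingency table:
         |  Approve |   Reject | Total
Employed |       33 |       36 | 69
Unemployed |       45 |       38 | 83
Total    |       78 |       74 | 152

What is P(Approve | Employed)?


P(Approve | Employed) = 33/(33+36) = 33/69 = 11/23

P(Approve|Employed) = 11/23 ≈ 47.83%


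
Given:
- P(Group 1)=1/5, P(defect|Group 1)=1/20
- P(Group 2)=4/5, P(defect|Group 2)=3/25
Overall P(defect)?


P(B) = Σ P(B|Aᵢ)×P(Aᵢ)
  1/20×1/5 = 1/100
  3/25×4/5 = 12/125
Sum = 53/500

P(defect) = 53/500 ≈ 10.60%


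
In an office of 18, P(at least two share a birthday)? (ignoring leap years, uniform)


P(all different) = Π(365-i)/365 for i=0..17
= 0.653089
P(match) = 1 - 0.653089 = 0.346911

P ≈ 0.3469 ≈ 34.69%


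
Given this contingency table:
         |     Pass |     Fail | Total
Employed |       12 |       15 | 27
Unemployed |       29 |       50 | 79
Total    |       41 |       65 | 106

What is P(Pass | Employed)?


P(Pass | Employed) = 12/(12+15) = 12/27 = 4/9

P(Pass|Employed) = 4/9 ≈ 44.44%


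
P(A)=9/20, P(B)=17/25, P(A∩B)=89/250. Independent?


P(A)×P(B) = 153/500
P(A∩B) = 89/250
Not equal → NOT independent

No, not independent


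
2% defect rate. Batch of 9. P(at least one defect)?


P(all good) = (49/50)^9 = 1628413597910449/1953125000000000
P(≥1 defect) = 324711402089551/1953125000000000

P = 324711402089551/1953125000000000 ≈ 16.63%


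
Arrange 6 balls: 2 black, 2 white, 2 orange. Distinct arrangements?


6!/(2!×2!×2!) = 90

90


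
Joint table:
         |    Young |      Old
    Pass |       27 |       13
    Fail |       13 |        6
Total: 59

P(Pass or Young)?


P(Pass∨Young) = P(Pass) + P(Young) - P(Pass∧Young)
= (40 + 40 - 27)/59 = 53/59

P = 53/59 ≈ 89.83%


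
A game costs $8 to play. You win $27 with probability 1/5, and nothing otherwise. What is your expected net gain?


E[gain] = (27-8)×1/5 + (-8)×4/5
= 19/5 - 32/5 = -13/5

Expected net gain = $-13/5 ≈ $-2.60


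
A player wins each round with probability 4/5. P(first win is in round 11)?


Geometric: P(X=11) = (1-p)^(k-1)×p = (1/5)^10×4/5 = 4/48828125

P(X=11) = 4/48828125 ≈ 0.00%


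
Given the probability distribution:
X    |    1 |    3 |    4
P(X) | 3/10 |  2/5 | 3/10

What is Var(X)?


E[X] = 27/10
E[X²] = 87/10
Var(X) = E[X²] - (E[X])² = 87/10 - 729/100 = 141/100

Var(X) = 141/100 ≈ 1.4100


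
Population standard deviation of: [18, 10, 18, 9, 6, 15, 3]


Mean = 79/7
  (18-79/7)²=2209/49
  (10-79/7)²=81/49
  (18-79/7)²=2209/49
  (9-79/7)²=256/49
  (6-79/7)²=1369/49
  (15-79/7)²=676/49
  (3-79/7)²=3364/49
Σ(x-μ)² = 1452/7
σ² = (1452/7)/7 = 1452/49

σ = √(1452/49) ≈ 5.4436


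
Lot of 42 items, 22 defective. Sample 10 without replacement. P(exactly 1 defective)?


Hypergeometric: C(22,1)×C(20,9)/C(42,10)
= 22×167960/1471442973 = 80/31857

P(X=1) = 80/31857 ≈ 0.25%


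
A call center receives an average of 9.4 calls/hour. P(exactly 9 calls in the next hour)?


Poisson(λ=9.4): P(X=9) = e^(-λ)×λ^k/k!
= e^(-9.4) × 9.4^9 / 9!
≈ 8.272406556e-05 × 572994802.229 / 362880 ≈ 0.130623

P(X=9) ≈ 0.130623 ≈ 13.06%


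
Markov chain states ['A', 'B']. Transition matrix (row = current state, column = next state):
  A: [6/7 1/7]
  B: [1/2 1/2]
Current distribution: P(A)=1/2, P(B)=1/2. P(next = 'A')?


P(next=A) = Σᵢ P(now=i)×P(i→A)
= 1/2×6/7 + 1/2×1/2
= 3/7 + 1/4 = 19/28

P = 19/28 ≈ 0.6786


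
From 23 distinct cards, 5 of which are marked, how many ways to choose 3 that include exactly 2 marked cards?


Choose 2 of the 5 marked cards and 1 of the other 18 cards:
C(5,2)×C(18,1) = 10×18 = 180

180


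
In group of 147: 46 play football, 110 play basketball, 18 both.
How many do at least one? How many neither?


|A∪B| = 46+110-18 = 138
Neither = 147-138 = 9

At least one: 138; Neither: 9


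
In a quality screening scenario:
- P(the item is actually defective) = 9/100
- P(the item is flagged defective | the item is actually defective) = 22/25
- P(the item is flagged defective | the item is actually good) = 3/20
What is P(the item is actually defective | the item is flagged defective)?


Using Bayes' theorem:
P(A|B) = P(B|A)·P(A) / P(B)

P(the item is flagged defective) = 22/25 × 9/100 + 3/20 × 91/100
= 99/1250 + 273/2000 = 2157/10000

P(the item is actually defective|the item is flagged defective) = (99/1250) / (2157/10000) = 264/719

P(the item is actually defective|the item is flagged defective) = 264/719 ≈ 36.72%


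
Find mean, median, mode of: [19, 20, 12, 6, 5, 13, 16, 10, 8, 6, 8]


Sorted: [5, 6, 6, 8, 8, 10, 12, 13, 16, 19, 20]
Mean = 123/11
Median = 10
Freq: {19: 1, 20: 1, 12: 1, 6: 2, 5: 1, 13: 1, 16: 1, 10: 1, 8: 2}
Mode: [6, 8]

Mean=123/11, Median=10, Mode=[6, 8]


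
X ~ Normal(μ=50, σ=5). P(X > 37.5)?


z = (37.5-50)/5 = -2.5
P(X > 37.5) = 1 - P(Z ≤ -2.5) = 1 - 0.0062 = 0.9938

P(X > 37.5) ≈ 0.9938


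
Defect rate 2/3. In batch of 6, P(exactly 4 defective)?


Binomial: P(X=4) = C(6,4)×p^4×(1-p)^2
= 15 × 16/81 × 1/9 = 80/243

P(X=4) = 80/243 ≈ 32.92%


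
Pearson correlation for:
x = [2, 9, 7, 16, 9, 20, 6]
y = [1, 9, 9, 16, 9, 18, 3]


n=7, Σx=69, Σy=65, Σxy=861, Σx²=907, Σy²=833
r = (7×861 - 69×65)/√((7×907 - 69²)(7×833 - 65²))
= 1542/√(1588×1606) = 1542/√2550328 ≈ 1542/1596.9746 ≈ 0.9656

r ≈ 0.9656


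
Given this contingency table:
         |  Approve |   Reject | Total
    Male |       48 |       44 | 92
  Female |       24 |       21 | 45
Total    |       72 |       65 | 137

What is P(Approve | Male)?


P(Approve | Male) = 48/(48+44) = 48/92 = 12/23

P(Approve|Male) = 12/23 ≈ 52.17%


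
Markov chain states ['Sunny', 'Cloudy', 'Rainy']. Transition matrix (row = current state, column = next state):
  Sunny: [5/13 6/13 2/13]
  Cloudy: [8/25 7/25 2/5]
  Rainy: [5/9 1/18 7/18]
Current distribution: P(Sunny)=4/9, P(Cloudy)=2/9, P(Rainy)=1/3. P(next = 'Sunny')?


P(next=Sunny) = Σᵢ P(now=i)×P(i→Sunny)
= 4/9×5/13 + 2/9×8/25 + 1/3×5/9
= 20/117 + 16/225 + 5/27 = 3749/8775

P = 3749/8775 ≈ 0.4272


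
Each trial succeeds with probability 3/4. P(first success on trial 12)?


Geometric: P(X=12) = (1-p)^(k-1)×p = (1/4)^11×3/4 = 3/16777216

P(X=12) = 3/16777216 ≈ 0.00%


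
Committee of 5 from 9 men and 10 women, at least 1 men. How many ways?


Count by #men:
  1M,4W: C(9,1)×C(10,4)=1890
  2M,3W: C(9,2)×C(10,3)=4320
  3M,2W: C(9,3)×C(10,2)=3780
  4M,1W: C(9,4)×C(10,1)=1260
  5M,0W: C(9,5)×C(10,0)=126
Total = 11376

11376


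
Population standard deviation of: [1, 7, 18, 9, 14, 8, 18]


Mean = 75/7
  (1-75/7)²=4624/49
  (7-75/7)²=676/49
  (18-75/7)²=2601/49
  (9-75/7)²=144/49
  (14-75/7)²=529/49
  (8-75/7)²=361/49
  (18-75/7)²=2601/49
Σ(x-μ)² = 1648/7
σ² = (1648/7)/7 = 1648/49

σ = √(1648/49) ≈ 5.7994


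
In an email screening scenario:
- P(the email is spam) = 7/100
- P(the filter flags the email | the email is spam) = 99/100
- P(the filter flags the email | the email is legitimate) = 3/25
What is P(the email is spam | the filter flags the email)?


Using Bayes' theorem:
P(A|B) = P(B|A)·P(A) / P(B)

P(the filter flags the email) = 99/100 × 7/100 + 3/25 × 93/100
= 693/10000 + 279/2500 = 1809/10000

P(the email is spam|the filter flags the email) = (693/10000) / (1809/10000) = 77/201

P(the email is spam|the filter flags the email) = 77/201 ≈ 38.31%


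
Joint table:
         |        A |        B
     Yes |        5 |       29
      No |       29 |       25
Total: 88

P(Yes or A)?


P(Yes∨A) = P(Yes) + P(A) - P(Yes∧A)
= (34 + 34 - 5)/88 = 63/88

P = 63/88 ≈ 71.59%


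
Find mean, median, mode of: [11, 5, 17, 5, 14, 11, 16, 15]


Sorted: [5, 5, 11, 11, 14, 15, 16, 17]
Mean = 94/8 = 47/4
Median = 25/2
Freq: {11: 2, 5: 2, 17: 1, 14: 1, 16: 1, 15: 1}
Mode: [5, 11]

Mean=47/4, Median=25/2, Mode=[5, 11]


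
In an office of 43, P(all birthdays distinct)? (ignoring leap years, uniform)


P(all different) = Π(365-i)/365 for i=0..42
= (365/365)×(364/365)×...×(323/365)
= 0.076077

P ≈ 0.0761 ≈ 7.61%


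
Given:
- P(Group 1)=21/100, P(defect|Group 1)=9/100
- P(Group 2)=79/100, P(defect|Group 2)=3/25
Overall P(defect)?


P(B) = Σ P(B|Aᵢ)×P(Aᵢ)
  9/100×21/100 = 189/10000
  3/25×79/100 = 237/2500
Sum = 1137/10000

P(defect) = 1137/10000 ≈ 11.37%


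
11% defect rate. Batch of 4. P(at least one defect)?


P(all good) = (89/100)^4 = 62742241/100000000
P(≥1 defect) = 37257759/100000000

P = 37257759/100000000 ≈ 37.26%


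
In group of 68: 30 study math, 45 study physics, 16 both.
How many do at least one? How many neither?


|A∪B| = 30+45-16 = 59
Neither = 68-59 = 9

At least one: 59; Neither: 9


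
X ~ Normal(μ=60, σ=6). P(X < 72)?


z = (72-60)/6 = 2.0
P(Z < 2.0) = 0.9772

P(X < 72) ≈ 0.9772


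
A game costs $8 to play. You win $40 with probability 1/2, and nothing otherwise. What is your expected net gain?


E[gain] = (40-8)×1/2 + (-8)×1/2
= 16 - 4 = 12

Expected net gain = $12 ≈ $12.00


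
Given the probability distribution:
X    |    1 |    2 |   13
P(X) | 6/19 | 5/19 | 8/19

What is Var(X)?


E[X] = 120/19
E[X²] = 1378/19
Var(X) = E[X²] - (E[X])² = 1378/19 - 14400/361 = 11782/361

Var(X) = 11782/361 ≈ 32.6371


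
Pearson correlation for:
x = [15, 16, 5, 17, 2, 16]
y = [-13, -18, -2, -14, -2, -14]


n=6, Σx=71, Σy=-63, Σxy=-959, Σx²=1055, Σy²=893
r = (6×(-959) - 71×(-63))/√((6×1055 - 71²)(6×893 - (-63)²))
= -1281/√(1289×1389) = -1281/√1790421 ≈ -1281/1338.0661 ≈ -0.9574

r ≈ -0.9574


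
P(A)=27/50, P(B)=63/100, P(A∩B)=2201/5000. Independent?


P(A)×P(B) = 1701/5000
P(A∩B) = 2201/5000
Not equal → NOT independent

No, not independent


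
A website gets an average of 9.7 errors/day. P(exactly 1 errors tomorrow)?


Poisson(λ=9.7): P(X=1) = e^(-λ)×λ^k/k!
= e^(-9.7) × 9.7^1 / 1!
≈ 6.128349505e-05 × 9.7 / 1 ≈ 0.000594

P(X=1) ≈ 0.000594 ≈ 0.06%


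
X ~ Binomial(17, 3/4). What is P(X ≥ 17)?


P(X ≥ 17) = Σ P(X=i) for i=17..17
P(X=17) = 129140163/17179869184
Sum = 129140163/17179869184

P(X ≥ 17) = 129140163/17179869184 ≈ 0.75%


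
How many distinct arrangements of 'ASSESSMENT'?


Letters: 10, freq: {'A': 1, 'S': 4, 'E': 2, 'M': 1, 'N': 1, 'T': 1}
10!/(1!×4!×2!×1!×1!×1!) = 3628800/48 = 75600

75600


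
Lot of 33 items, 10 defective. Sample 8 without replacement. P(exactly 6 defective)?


Hypergeometric: C(10,6)×C(23,2)/C(33,8)
= 210×253/13884156 = 805/210366

P(X=6) = 805/210366 ≈ 0.38%


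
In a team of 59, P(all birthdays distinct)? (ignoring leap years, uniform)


P(all different) = Π(365-i)/365 for i=0..58
= (365/365)×(364/365)×...×(307/365)
= 0.007011

P ≈ 0.0070 ≈ 0.70%


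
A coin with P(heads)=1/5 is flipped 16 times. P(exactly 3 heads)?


Binomial: P(X=3) = C(16,3)×p^3×(1-p)^13
= 560 × 1/125 × 67108864/1220703125 = 7516192768/30517578125

P(X=3) = 7516192768/30517578125 ≈ 24.63%


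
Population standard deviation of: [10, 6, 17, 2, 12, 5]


Mean = 52/6 = 26/3
  (10-26/3)²=16/9
  (6-26/3)²=64/9
  (17-26/3)²=625/9
  (2-26/3)²=400/9
  (12-26/3)²=100/9
  (5-26/3)²=121/9
Σ(x-μ)² = 442/3
σ² = (442/3)/6 = 221/9

σ = √(221/9) ≈ 4.9554


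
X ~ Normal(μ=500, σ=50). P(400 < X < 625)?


z₁=(400-500)/50=-2.0, z₂=(625-500)/50=2.5
P = Φ(2.5) - Φ(-2.0) = 0.993790 - 0.022750 = 0.971040 ≈ 0.9710

P(400 < X < 625) ≈ 0.9710
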